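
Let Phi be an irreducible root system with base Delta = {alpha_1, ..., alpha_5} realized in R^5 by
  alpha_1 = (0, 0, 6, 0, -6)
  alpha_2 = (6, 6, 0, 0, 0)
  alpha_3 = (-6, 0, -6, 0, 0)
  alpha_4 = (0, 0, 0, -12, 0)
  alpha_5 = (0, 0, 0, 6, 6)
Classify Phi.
Compute the Cartan integers a_ij = 2(alpha_i, alpha_j)/(alpha_j, alpha_j); the resulting 5x5 Cartan matrix is
[[2, 0, -1, 0, -1], [0, 2, -1, 0, 0], [-1, -1, 2, 0, 0], [0, 0, 0, 2, -2], [-1, 0, 0, -1, 2]].
The roots have two lengths (squared-length ratio 2:1); the short ones are alpha_{1,2,3,5}. The associated Dynkin diagram is a chain of 5 nodes with a double edge at one end; the terminal node there is the unique long simple root (C_5), so the type is C_5 (the algebra sp(10)).

C5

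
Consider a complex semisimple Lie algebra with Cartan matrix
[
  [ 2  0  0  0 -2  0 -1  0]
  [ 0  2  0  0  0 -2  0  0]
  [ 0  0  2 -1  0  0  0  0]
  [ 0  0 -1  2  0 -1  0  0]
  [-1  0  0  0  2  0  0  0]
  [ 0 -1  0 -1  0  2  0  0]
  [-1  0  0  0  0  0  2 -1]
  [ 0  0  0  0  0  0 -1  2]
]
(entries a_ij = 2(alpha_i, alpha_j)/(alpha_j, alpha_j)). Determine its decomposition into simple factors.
B_4 (so(9)) ⊕ C_4 (sp(8))

The diagram associated to this matrix has two connected components: the simple roots {alpha_1, alpha_5, alpha_7, alpha_8} form a chain of 4 nodes with a double edge at one end; the terminal node there is the unique short simple root (B_4), and {alpha_2, alpha_3, alpha_4, alpha_6} form a chain of 4 nodes with a double edge at one end; the terminal node there is the unique long simple root (C_4). A semisimple Lie algebra decomposes uniquely as the direct sum of simple ideals, one per connected component of its Dynkin diagram, so g ≅ B_4 ⊕ C_4 (dimension 36 + 36 = 72).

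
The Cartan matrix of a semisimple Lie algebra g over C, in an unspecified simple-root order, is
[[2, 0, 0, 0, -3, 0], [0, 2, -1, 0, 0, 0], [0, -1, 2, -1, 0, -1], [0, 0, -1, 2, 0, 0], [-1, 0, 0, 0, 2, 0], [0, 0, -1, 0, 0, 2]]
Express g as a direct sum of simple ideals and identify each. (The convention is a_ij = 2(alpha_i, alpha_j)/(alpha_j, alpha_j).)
The diagram associated to this matrix has two connected components: the simple roots {alpha_2, alpha_3, alpha_4, alpha_6} form a chain of 2 nodes with a fork of two nodes at one end (D_4), and {alpha_1, alpha_5} form two nodes joined by a triple edge (G_2). A semisimple Lie algebra decomposes uniquely as the direct sum of simple ideals, one per connected component of its Dynkin diagram, so g ≅ D_4 ⊕ G_2 (dimension 28 + 14 = 42).

D_4 ⊕ G_2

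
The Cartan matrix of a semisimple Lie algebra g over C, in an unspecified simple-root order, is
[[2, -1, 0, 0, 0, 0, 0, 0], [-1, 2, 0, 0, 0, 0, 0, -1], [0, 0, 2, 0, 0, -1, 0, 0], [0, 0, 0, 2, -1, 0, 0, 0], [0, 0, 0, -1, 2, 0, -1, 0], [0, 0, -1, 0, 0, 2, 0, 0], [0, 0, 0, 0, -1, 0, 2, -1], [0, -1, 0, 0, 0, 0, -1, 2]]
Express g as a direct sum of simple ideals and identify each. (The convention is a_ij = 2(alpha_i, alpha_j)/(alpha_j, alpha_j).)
The diagram associated to this matrix has two connected components: the simple roots {alpha_3, alpha_6} form a chain of 2 nodes with single edges (A_2), and {alpha_1, alpha_2, alpha_4, alpha_5, alpha_7, alpha_8} form a chain of 6 nodes with single edges (A_6). A semisimple Lie algebra decomposes uniquely as the direct sum of simple ideals, one per connected component of its Dynkin diagram, so g ≅ A_2 ⊕ A_6 (dimension 8 + 48 = 56).

A_2 + A_6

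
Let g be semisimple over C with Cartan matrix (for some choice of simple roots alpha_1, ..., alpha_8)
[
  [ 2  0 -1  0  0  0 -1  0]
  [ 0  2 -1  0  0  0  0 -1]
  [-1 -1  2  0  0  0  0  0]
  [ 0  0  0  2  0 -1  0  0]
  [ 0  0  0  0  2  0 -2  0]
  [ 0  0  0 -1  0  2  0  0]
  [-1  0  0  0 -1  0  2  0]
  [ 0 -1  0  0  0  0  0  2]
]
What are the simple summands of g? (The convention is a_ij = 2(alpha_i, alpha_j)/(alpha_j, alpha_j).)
The diagram associated to this matrix has two connected components: the simple roots {alpha_4, alpha_6} form a chain of 2 nodes with single edges (A_2), and {alpha_1, alpha_2, alpha_3, alpha_5, alpha_7, alpha_8} form a chain of 6 nodes with a double edge at one end; the terminal node there is the unique long simple root (C_6). A semisimple Lie algebra decomposes uniquely as the direct sum of simple ideals, one per connected component of its Dynkin diagram, so g ≅ A_2 ⊕ C_6 (dimension 8 + 78 = 86).

A_2 (sl(3)) + C_6 (sp(12))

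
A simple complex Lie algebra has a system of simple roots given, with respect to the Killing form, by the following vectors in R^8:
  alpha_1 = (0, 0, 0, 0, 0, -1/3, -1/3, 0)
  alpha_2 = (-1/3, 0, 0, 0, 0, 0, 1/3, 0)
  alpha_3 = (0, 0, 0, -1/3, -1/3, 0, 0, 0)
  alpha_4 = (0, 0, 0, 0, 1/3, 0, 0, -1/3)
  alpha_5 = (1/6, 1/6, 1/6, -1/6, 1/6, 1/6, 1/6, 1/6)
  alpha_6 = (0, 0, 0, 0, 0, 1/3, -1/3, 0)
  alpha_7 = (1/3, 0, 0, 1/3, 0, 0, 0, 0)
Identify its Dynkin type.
Compute the Cartan integers a_ij = 2(alpha_i, alpha_j)/(alpha_j, alpha_j); the resulting 7x7 Cartan matrix is
[[2, -1, 0, 0, -1, 0, 0], [-1, 2, 0, 0, 0, -1, -1], [0, 0, 2, -1, 0, 0, -1], [0, 0, -1, 2, 0, 0, 0], [-1, 0, 0, 0, 2, 0, 0], [0, -1, 0, 0, 0, 2, 0], [0, -1, -1, 0, 0, 0, 2]].
All simple roots have the same length, so the diagram is simply laced. The associated Dynkin diagram is a chain of 6 nodes with one extra node attached to the third node from one end (E_7), so the type is E_7.

E7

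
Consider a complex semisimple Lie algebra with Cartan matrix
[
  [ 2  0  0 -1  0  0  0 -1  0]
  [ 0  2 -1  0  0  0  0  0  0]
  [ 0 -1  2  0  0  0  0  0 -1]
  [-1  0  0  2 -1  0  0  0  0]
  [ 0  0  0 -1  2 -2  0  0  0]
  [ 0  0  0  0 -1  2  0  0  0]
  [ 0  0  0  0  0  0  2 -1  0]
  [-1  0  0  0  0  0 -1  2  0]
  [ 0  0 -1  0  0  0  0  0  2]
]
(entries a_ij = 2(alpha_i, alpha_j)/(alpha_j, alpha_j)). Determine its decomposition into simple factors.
A_3 (sl(4)) ⊕ B_6 (so(13))

The diagram associated to this matrix has two connected components: the simple roots {alpha_2, alpha_3, alpha_9} form a chain of 3 nodes with single edges (A_3), and {alpha_1, alpha_4, alpha_5, alpha_6, alpha_7, alpha_8} form a chain of 6 nodes with a double edge at one end; the terminal node there is the unique short simple root (B_6). A semisimple Lie algebra decomposes uniquely as the direct sum of simple ideals, one per connected component of its Dynkin diagram, so g ≅ A_3 ⊕ B_6 (dimension 15 + 78 = 93).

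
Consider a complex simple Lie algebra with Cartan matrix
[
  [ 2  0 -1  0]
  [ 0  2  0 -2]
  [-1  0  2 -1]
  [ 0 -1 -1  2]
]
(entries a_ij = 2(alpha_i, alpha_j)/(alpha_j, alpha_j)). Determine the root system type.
The matrix has rank 4 with 2's on the diagonal. Reading the off-diagonal entries as Dynkin edges (a single edge where a_ij = a_ji = -1; a double or triple edge where a_ij * a_ji = 2 or 3), the diagram is a chain of 4 nodes with a double edge at one end; the terminal node there is the unique long simple root (C_4). One simple-root ordering that puts it in standard form is (alpha_1, alpha_3, alpha_4, alpha_2). So the algebra is type C_4, i.e. sp(8).

C_4 (sp(8))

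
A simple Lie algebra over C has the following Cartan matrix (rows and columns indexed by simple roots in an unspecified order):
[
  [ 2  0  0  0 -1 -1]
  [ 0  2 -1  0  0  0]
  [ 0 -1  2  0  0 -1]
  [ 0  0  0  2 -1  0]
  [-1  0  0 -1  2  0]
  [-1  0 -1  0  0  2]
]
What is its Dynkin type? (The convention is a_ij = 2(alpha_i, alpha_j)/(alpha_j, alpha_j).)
type A_6

The matrix has rank 6 with 2's on the diagonal. Reading the off-diagonal entries as Dynkin edges (a single edge where a_ij = a_ji = -1; a double or triple edge where a_ij * a_ji = 2 or 3), the diagram is a chain of 6 nodes with single edges (A_6). One simple-root ordering that puts it in standard form is (alpha_4, alpha_5, alpha_1, alpha_6, alpha_3, alpha_2). So the algebra is type A_6, i.e. sl(7).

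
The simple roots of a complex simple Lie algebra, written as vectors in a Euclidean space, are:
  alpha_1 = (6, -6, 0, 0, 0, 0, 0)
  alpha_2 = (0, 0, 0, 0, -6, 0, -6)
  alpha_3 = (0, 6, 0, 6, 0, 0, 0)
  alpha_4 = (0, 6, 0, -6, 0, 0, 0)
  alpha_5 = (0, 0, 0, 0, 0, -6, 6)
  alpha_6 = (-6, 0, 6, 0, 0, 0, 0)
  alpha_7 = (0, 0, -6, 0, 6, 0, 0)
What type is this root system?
Compute the Cartan integers a_ij = 2(alpha_i, alpha_j)/(alpha_j, alpha_j); the resulting 7x7 Cartan matrix is
[[2, 0, -1, -1, 0, -1, 0], [0, 2, 0, 0, -1, 0, -1], [-1, 0, 2, 0, 0, 0, 0], [-1, 0, 0, 2, 0, 0, 0], [0, -1, 0, 0, 2, 0, 0], [-1, 0, 0, 0, 0, 2, -1], [0, -1, 0, 0, 0, -1, 2]].
All simple roots have the same length, so the diagram is simply laced. The associated Dynkin diagram is a chain of 5 nodes with a fork of two nodes at one end (D_7), so the type is D_7 (the algebra so(14)).

D7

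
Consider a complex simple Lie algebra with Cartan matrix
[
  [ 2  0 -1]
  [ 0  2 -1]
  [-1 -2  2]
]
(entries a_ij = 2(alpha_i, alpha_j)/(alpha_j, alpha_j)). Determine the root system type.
The matrix has rank 3 with 2's on the diagonal. Reading the off-diagonal entries as Dynkin edges (a single edge where a_ij = a_ji = -1; a double or triple edge where a_ij * a_ji = 2 or 3), the diagram is a chain of 3 nodes with a double edge at one end; the terminal node there is the unique short simple root (B_3). One simple-root ordering that puts it in standard form is (alpha_1, alpha_3, alpha_2). So the algebra is type B_3, i.e. so(7).

type B_3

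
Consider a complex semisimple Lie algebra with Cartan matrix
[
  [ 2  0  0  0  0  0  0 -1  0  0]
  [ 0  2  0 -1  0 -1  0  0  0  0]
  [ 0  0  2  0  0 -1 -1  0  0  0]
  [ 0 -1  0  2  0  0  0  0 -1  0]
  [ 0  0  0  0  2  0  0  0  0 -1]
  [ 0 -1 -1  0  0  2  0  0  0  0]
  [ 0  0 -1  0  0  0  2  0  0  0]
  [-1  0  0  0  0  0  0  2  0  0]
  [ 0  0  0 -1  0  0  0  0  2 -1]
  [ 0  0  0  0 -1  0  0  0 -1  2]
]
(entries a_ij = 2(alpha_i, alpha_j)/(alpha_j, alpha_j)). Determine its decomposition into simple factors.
The diagram associated to this matrix has two connected components: the simple roots {alpha_1, alpha_8} form a chain of 2 nodes with single edges (A_2), and {alpha_2, alpha_3, alpha_4, alpha_5, alpha_6, alpha_7, alpha_9, alpha_10} form a chain of 8 nodes with single edges (A_8). A semisimple Lie algebra decomposes uniquely as the direct sum of simple ideals, one per connected component of its Dynkin diagram, so g ≅ A_2 ⊕ A_8 (dimension 8 + 80 = 88).

A_2 (sl(3)) ⊕ A_8 (sl(9))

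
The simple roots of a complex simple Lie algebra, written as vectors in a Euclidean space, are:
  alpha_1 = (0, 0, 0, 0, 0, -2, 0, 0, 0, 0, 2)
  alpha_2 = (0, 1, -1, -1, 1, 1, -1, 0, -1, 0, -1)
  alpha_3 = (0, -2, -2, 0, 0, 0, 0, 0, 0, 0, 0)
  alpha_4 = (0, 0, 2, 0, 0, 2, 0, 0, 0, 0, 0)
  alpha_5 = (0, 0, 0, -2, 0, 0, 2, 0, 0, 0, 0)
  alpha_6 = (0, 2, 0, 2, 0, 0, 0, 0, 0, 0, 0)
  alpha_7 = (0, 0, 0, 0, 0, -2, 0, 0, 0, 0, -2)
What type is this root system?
E_7

Compute the Cartan integers a_ij = 2(alpha_i, alpha_j)/(alpha_j, alpha_j); the resulting 7x7 Cartan matrix is
[[2, -1, 0, -1, 0, 0, 0], [-1, 2, 0, 0, 0, 0, 0], [0, 0, 2, -1, 0, -1, 0], [-1, 0, -1, 2, 0, 0, -1], [0, 0, 0, 0, 2, -1, 0], [0, 0, -1, 0, -1, 2, 0], [0, 0, 0, -1, 0, 0, 2]].
All simple roots have the same length, so the diagram is simply laced. The associated Dynkin diagram is a chain of 6 nodes with one extra node attached to the third node from one end (E_7), so the type is E_7.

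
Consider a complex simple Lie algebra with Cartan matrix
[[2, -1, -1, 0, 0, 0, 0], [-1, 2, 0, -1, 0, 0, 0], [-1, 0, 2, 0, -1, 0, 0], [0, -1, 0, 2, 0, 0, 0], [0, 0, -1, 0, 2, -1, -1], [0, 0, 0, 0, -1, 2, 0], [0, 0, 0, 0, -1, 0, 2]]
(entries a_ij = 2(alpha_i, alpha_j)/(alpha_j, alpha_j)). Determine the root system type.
The matrix has rank 7 with 2's on the diagonal. Reading the off-diagonal entries as Dynkin edges (a single edge where a_ij = a_ji = -1; a double or triple edge where a_ij * a_ji = 2 or 3), the diagram is a chain of 5 nodes with a fork of two nodes at one end (D_7). One simple-root ordering that puts it in standard form is (alpha_4, alpha_2, alpha_1, alpha_3, alpha_5, alpha_7, alpha_6). So the algebra is type D_7, i.e. so(14).

D_7 (so(14))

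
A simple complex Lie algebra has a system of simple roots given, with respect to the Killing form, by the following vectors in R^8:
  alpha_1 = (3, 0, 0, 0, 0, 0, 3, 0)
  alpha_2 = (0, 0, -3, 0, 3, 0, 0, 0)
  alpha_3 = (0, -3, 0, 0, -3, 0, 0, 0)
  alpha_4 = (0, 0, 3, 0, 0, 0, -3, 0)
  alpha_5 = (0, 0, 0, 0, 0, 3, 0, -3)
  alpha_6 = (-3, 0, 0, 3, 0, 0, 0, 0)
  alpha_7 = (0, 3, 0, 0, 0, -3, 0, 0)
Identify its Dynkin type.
Compute the Cartan integers a_ij = 2(alpha_i, alpha_j)/(alpha_j, alpha_j); the resulting 7x7 Cartan matrix is
[[2, 0, 0, -1, 0, -1, 0], [0, 2, -1, -1, 0, 0, 0], [0, -1, 2, 0, 0, 0, -1], [-1, -1, 0, 2, 0, 0, 0], [0, 0, 0, 0, 2, 0, -1], [-1, 0, 0, 0, 0, 2, 0], [0, 0, -1, 0, -1, 0, 2]].
All simple roots have the same length, so the diagram is simply laced. The associated Dynkin diagram is a chain of 7 nodes with single edges (A_7), so the type is A_7 (the algebra sl(8)).

A_7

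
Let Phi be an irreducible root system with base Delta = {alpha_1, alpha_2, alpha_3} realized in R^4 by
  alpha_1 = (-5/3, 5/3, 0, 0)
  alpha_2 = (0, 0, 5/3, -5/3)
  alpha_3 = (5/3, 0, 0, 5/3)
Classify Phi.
Compute the Cartan integers a_ij = 2(alpha_i, alpha_j)/(alpha_j, alpha_j); the resulting 3x3 Cartan matrix is
[[2, 0, -1], [0, 2, -1], [-1, -1, 2]].
All simple roots have the same length, so the diagram is simply laced. The associated Dynkin diagram is a chain of 3 nodes with single edges (A_3), so the type is A_3 (the algebra sl(4)).

A_3 (sl(4))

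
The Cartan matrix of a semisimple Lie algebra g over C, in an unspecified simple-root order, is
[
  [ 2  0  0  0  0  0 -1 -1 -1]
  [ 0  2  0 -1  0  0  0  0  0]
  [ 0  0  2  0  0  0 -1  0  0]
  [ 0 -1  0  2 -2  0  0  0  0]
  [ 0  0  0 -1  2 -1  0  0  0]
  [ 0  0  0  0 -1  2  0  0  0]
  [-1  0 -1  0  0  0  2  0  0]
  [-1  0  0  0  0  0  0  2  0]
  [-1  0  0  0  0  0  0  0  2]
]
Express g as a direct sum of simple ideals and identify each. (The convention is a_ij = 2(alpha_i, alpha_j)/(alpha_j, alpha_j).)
The diagram associated to this matrix has two connected components: the simple roots {alpha_1, alpha_3, alpha_7, alpha_8, alpha_9} form a chain of 3 nodes with a fork of two nodes at one end (D_5), and {alpha_2, alpha_4, alpha_5, alpha_6} form a chain of 4 nodes with a double edge between the middle two (F_4). A semisimple Lie algebra decomposes uniquely as the direct sum of simple ideals, one per connected component of its Dynkin diagram, so g ≅ D_5 ⊕ F_4 (dimension 45 + 52 = 97).

type D_5 + type F_4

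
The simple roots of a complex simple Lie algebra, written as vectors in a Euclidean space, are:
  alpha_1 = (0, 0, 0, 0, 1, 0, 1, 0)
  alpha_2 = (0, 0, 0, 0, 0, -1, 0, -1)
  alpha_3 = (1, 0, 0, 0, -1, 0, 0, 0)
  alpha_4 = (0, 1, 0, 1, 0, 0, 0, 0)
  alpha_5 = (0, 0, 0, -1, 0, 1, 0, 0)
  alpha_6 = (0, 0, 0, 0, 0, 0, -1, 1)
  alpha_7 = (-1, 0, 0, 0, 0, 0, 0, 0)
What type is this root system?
B7

Compute the Cartan integers a_ij = 2(alpha_i, alpha_j)/(alpha_j, alpha_j); the resulting 7x7 Cartan matrix is
[[2, 0, -1, 0, 0, -1, 0], [0, 2, 0, 0, -1, -1, 0], [-1, 0, 2, 0, 0, 0, -2], [0, 0, 0, 2, -1, 0, 0], [0, -1, 0, -1, 2, 0, 0], [-1, -1, 0, 0, 0, 2, 0], [0, 0, -1, 0, 0, 0, 2]].
The roots have two lengths (squared-length ratio 2:1); the short ones are alpha_{7}. The associated Dynkin diagram is a chain of 7 nodes with a double edge at one end; the terminal node there is the unique short simple root (B_7), so the type is B_7 (the algebra so(15)).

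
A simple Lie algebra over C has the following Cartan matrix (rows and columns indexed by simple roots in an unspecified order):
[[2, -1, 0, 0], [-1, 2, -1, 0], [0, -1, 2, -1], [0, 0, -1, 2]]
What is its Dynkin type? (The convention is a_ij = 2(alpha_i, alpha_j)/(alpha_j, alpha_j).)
The matrix has rank 4 with 2's on the diagonal. Reading the off-diagonal entries as Dynkin edges (a single edge where a_ij = a_ji = -1; a double or triple edge where a_ij * a_ji = 2 or 3), the diagram is a chain of 4 nodes with single edges (A_4). One simple-root ordering that puts it in standard form is (alpha_1, alpha_2, alpha_3, alpha_4). So the algebra is type A_4, i.e. sl(5).

A_4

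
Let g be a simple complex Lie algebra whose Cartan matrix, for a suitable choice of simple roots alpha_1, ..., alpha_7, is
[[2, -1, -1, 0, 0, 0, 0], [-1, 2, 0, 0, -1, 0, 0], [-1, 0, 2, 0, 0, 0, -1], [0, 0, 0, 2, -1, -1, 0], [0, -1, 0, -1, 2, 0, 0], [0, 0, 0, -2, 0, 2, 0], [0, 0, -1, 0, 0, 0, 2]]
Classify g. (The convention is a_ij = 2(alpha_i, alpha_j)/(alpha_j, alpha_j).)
C_7 (sp(14))

The matrix has rank 7 with 2's on the diagonal. Reading the off-diagonal entries as Dynkin edges (a single edge where a_ij = a_ji = -1; a double or triple edge where a_ij * a_ji = 2 or 3), the diagram is a chain of 7 nodes with a double edge at one end; the terminal node there is the unique long simple root (C_7). One simple-root ordering that puts it in standard form is (alpha_7, alpha_3, alpha_1, alpha_2, alpha_5, alpha_4, alpha_6). So the algebra is type C_7, i.e. sp(14).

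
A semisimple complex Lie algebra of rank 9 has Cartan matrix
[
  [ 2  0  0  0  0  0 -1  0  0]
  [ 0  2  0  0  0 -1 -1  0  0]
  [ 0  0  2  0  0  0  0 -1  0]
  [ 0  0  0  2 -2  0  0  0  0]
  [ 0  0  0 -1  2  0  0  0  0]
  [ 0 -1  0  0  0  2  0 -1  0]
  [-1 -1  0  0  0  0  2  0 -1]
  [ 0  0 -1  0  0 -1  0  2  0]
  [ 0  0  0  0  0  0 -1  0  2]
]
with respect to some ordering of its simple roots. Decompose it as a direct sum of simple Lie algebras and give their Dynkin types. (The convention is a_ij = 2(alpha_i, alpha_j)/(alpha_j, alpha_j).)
B_2 (so(5)) + D_7 (so(14))

The diagram associated to this matrix has two connected components: the simple roots {alpha_4, alpha_5} form a chain of 2 nodes with a double edge at one end; the terminal node there is the unique short simple root (B_2), and {alpha_1, alpha_2, alpha_3, alpha_6, alpha_7, alpha_8, alpha_9} form a chain of 5 nodes with a fork of two nodes at one end (D_7). A semisimple Lie algebra decomposes uniquely as the direct sum of simple ideals, one per connected component of its Dynkin diagram, so g ≅ B_2 ⊕ D_7 (dimension 10 + 91 = 101).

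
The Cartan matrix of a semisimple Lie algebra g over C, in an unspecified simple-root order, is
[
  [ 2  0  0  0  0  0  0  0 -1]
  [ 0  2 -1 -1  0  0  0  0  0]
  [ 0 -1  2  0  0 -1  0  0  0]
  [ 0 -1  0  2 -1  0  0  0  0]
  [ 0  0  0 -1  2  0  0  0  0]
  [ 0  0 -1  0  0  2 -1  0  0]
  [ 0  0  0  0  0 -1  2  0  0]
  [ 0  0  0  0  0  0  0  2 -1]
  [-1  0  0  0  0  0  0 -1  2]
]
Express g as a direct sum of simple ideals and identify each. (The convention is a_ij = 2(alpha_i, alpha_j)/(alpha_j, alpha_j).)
The diagram associated to this matrix has two connected components: the simple roots {alpha_1, alpha_8, alpha_9} form a chain of 3 nodes with single edges (A_3), and {alpha_2, alpha_3, alpha_4, alpha_5, alpha_6, alpha_7} form a chain of 6 nodes with single edges (A_6). A semisimple Lie algebra decomposes uniquely as the direct sum of simple ideals, one per connected component of its Dynkin diagram, so g ≅ A_3 ⊕ A_6 (dimension 15 + 48 = 63).

A_3 (sl(4)) ⊕ A_6 (sl(7))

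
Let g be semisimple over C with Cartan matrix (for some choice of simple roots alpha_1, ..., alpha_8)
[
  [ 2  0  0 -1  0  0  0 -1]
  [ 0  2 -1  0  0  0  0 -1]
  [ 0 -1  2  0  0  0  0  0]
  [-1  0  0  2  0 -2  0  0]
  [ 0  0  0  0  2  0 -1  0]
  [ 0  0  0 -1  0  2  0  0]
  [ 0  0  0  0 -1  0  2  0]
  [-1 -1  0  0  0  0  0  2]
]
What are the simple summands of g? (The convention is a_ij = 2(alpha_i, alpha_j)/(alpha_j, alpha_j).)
The diagram associated to this matrix has two connected components: the simple roots {alpha_5, alpha_7} form a chain of 2 nodes with single edges (A_2), and {alpha_1, alpha_2, alpha_3, alpha_4, alpha_6, alpha_8} form a chain of 6 nodes with a double edge at one end; the terminal node there is the unique short simple root (B_6). A semisimple Lie algebra decomposes uniquely as the direct sum of simple ideals, one per connected component of its Dynkin diagram, so g ≅ A_2 ⊕ B_6 (dimension 8 + 78 = 86).

A_2 (sl(3)) + B_6 (so(13))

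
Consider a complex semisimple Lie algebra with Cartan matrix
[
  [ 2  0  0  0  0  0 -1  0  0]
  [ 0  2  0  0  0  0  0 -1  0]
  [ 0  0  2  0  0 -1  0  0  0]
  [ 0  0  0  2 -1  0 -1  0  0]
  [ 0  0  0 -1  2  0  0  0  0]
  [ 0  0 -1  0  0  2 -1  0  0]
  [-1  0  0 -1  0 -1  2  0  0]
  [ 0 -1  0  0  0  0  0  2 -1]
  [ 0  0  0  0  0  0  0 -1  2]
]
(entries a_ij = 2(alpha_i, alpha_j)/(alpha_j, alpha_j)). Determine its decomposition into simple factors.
A3 + E6

The diagram associated to this matrix has two connected components: the simple roots {alpha_2, alpha_8, alpha_9} form a chain of 3 nodes with single edges (A_3), and {alpha_1, alpha_3, alpha_4, alpha_5, alpha_6, alpha_7} form a chain of 5 nodes with one extra node attached to the third node from one end (E_6). A semisimple Lie algebra decomposes uniquely as the direct sum of simple ideals, one per connected component of its Dynkin diagram, so g ≅ A_3 ⊕ E_6 (dimension 15 + 78 = 93).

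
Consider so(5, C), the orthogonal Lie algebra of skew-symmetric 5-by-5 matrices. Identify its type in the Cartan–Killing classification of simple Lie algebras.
B_2

This is so(5) with 5 odd, which has dimension 5(5-1)/2 = 10 and rank (5-1)/2 = 2. In the classification of classical Lie algebras, the orthogonal algebra so(2n+1) in an odd number of variables has type B_n; here n = 2, so the Dynkin diagram is a chain of 2 nodes with a double edge at one end; the terminal node there is the unique short simple root (B_2). Hence the type is B_2.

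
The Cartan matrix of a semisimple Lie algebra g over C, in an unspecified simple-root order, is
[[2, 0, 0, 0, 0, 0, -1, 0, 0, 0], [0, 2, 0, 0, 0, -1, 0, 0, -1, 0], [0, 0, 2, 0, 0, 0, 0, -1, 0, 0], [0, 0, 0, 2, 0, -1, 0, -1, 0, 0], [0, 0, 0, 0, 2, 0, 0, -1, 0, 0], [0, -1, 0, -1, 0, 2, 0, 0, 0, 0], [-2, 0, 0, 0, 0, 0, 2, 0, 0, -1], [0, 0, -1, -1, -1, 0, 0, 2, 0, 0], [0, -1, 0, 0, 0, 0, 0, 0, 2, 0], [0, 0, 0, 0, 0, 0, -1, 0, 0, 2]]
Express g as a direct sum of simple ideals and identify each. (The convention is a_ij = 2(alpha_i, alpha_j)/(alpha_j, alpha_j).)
type B_3 ⊕ type D_7

The diagram associated to this matrix has two connected components: the simple roots {alpha_1, alpha_7, alpha_10} form a chain of 3 nodes with a double edge at one end; the terminal node there is the unique short simple root (B_3), and {alpha_2, alpha_3, alpha_4, alpha_5, alpha_6, alpha_8, alpha_9} form a chain of 5 nodes with a fork of two nodes at one end (D_7). A semisimple Lie algebra decomposes uniquely as the direct sum of simple ideals, one per connected component of its Dynkin diagram, so g ≅ B_3 ⊕ D_7 (dimension 21 + 91 = 112).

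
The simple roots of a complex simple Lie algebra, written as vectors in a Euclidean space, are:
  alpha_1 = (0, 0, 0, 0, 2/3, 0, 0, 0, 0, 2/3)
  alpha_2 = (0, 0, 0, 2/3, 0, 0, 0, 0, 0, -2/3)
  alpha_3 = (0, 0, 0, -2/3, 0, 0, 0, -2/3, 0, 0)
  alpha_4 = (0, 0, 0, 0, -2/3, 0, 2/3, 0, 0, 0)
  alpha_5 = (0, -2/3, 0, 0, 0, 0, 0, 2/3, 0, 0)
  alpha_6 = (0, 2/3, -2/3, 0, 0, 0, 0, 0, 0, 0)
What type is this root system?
A_6 (sl(7))

Compute the Cartan integers a_ij = 2(alpha_i, alpha_j)/(alpha_j, alpha_j); the resulting 6x6 Cartan matrix is
[[2, -1, 0, -1, 0, 0], [-1, 2, -1, 0, 0, 0], [0, -1, 2, 0, -1, 0], [-1, 0, 0, 2, 0, 0], [0, 0, -1, 0, 2, -1], [0, 0, 0, 0, -1, 2]].
All simple roots have the same length, so the diagram is simply laced. The associated Dynkin diagram is a chain of 6 nodes with single edges (A_6), so the type is A_6 (the algebra sl(7)).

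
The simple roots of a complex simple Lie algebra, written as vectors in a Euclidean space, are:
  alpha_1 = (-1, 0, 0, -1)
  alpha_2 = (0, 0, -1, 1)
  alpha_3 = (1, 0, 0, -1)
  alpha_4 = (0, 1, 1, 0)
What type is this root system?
D_4 (so(8))

Compute the Cartan integers a_ij = 2(alpha_i, alpha_j)/(alpha_j, alpha_j); the resulting 4x4 Cartan matrix is
[[2, -1, 0, 0], [-1, 2, -1, -1], [0, -1, 2, 0], [0, -1, 0, 2]].
All simple roots have the same length, so the diagram is simply laced. The associated Dynkin diagram is a chain of 2 nodes with a fork of two nodes at one end (D_4), so the type is D_4 (the algebra so(8)).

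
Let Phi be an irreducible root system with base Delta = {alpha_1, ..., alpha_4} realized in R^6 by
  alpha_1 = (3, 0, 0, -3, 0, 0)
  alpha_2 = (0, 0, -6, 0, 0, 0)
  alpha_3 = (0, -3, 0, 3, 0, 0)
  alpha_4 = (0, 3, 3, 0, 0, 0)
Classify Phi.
Compute the Cartan integers a_ij = 2(alpha_i, alpha_j)/(alpha_j, alpha_j); the resulting 4x4 Cartan matrix is
[[2, 0, -1, 0], [0, 2, 0, -2], [-1, 0, 2, -1], [0, -1, -1, 2]].
The roots have two lengths (squared-length ratio 2:1); the short ones are alpha_{1,3,4}. The associated Dynkin diagram is a chain of 4 nodes with a double edge at one end; the terminal node there is the unique long simple root (C_4), so the type is C_4 (the algebra sp(8)).

C_4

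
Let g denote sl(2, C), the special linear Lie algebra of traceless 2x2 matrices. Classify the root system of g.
A_1

This is sl(2), which has dimension 2^2 - 1 = 3 and rank 2 - 1 = 1 (a Cartan subalgebra is the diagonal traceless matrices). In the classification of classical Lie algebras, the special linear algebra sl(n+1) has type A_n; here n = 1, so the Dynkin diagram is a chain of 1 nodes with single edges (A_1). Hence the type is A_1.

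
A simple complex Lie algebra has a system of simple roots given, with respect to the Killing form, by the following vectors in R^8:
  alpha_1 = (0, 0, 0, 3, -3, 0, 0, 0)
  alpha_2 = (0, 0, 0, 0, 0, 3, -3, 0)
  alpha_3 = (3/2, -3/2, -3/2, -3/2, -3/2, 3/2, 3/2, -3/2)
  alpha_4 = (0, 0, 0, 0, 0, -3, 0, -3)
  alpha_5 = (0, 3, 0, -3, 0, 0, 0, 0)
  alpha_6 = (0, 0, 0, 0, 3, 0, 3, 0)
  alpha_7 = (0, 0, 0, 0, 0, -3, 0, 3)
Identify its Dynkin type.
Compute the Cartan integers a_ij = 2(alpha_i, alpha_j)/(alpha_j, alpha_j); the resulting 7x7 Cartan matrix is
[[2, 0, 0, 0, -1, -1, 0], [0, 2, 0, -1, 0, -1, -1], [0, 0, 2, 0, 0, 0, -1], [0, -1, 0, 2, 0, 0, 0], [-1, 0, 0, 0, 2, 0, 0], [-1, -1, 0, 0, 0, 2, 0], [0, -1, -1, 0, 0, 0, 2]].
All simple roots have the same length, so the diagram is simply laced. The associated Dynkin diagram is a chain of 6 nodes with one extra node attached to the third node from one end (E_7), so the type is E_7.

E_7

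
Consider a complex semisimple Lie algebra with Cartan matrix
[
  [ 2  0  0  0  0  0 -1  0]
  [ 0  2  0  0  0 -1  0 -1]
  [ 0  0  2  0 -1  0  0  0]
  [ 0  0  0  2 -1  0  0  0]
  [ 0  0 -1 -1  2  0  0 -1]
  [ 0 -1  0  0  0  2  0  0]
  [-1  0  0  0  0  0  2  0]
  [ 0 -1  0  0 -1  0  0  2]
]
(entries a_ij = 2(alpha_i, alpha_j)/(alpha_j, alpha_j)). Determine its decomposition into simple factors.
The diagram associated to this matrix has two connected components: the simple roots {alpha_1, alpha_7} form a chain of 2 nodes with single edges (A_2), and {alpha_2, alpha_3, alpha_4, alpha_5, alpha_6, alpha_8} form a chain of 4 nodes with a fork of two nodes at one end (D_6). A semisimple Lie algebra decomposes uniquely as the direct sum of simple ideals, one per connected component of its Dynkin diagram, so g ≅ A_2 ⊕ D_6 (dimension 8 + 66 = 74).

A2 + D6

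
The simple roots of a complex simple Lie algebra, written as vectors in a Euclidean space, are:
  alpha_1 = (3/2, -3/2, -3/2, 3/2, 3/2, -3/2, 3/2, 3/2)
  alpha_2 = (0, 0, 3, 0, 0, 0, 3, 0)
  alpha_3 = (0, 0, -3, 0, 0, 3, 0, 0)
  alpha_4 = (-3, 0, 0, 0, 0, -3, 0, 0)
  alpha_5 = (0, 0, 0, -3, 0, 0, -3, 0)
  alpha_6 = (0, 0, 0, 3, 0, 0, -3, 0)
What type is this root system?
type E_6

Compute the Cartan integers a_ij = 2(alpha_i, alpha_j)/(alpha_j, alpha_j); the resulting 6x6 Cartan matrix is
[[2, 0, 0, 0, -1, 0], [0, 2, -1, 0, -1, -1], [0, -1, 2, -1, 0, 0], [0, 0, -1, 2, 0, 0], [-1, -1, 0, 0, 2, 0], [0, -1, 0, 0, 0, 2]].
All simple roots have the same length, so the diagram is simply laced. The associated Dynkin diagram is a chain of 5 nodes with one extra node attached to the third node from one end (E_6), so the type is E_6.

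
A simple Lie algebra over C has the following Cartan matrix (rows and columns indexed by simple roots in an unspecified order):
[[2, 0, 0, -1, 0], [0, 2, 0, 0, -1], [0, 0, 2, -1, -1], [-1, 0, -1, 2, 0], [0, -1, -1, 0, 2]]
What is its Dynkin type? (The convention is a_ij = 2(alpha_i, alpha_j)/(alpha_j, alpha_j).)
The matrix has rank 5 with 2's on the diagonal. Reading the off-diagonal entries as Dynkin edges (a single edge where a_ij = a_ji = -1; a double or triple edge where a_ij * a_ji = 2 or 3), the diagram is a chain of 5 nodes with single edges (A_5). One simple-root ordering that puts it in standard form is (alpha_1, alpha_4, alpha_3, alpha_5, alpha_2). So the algebra is type A_5, i.e. sl(6).

A5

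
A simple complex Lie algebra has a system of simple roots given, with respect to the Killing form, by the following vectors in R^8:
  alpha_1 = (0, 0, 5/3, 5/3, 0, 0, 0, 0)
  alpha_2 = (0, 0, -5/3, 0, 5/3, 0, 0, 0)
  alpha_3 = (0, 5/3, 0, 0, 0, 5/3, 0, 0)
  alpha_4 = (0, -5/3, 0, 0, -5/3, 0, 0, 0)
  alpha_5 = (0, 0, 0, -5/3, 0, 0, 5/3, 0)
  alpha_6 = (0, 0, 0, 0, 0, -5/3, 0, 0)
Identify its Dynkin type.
B6

Compute the Cartan integers a_ij = 2(alpha_i, alpha_j)/(alpha_j, alpha_j); the resulting 6x6 Cartan matrix is
[[2, -1, 0, 0, -1, 0], [-1, 2, 0, -1, 0, 0], [0, 0, 2, -1, 0, -2], [0, -1, -1, 2, 0, 0], [-1, 0, 0, 0, 2, 0], [0, 0, -1, 0, 0, 2]].
The roots have two lengths (squared-length ratio 2:1); the short ones are alpha_{6}. The associated Dynkin diagram is a chain of 6 nodes with a double edge at one end; the terminal node there is the unique short simple root (B_6), so the type is B_6 (the algebra so(13)).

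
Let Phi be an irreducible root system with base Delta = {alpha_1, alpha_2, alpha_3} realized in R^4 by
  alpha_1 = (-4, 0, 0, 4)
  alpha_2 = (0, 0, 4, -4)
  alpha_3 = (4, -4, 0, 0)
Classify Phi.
type A_3

Compute the Cartan integers a_ij = 2(alpha_i, alpha_j)/(alpha_j, alpha_j); the resulting 3x3 Cartan matrix is
[[2, -1, -1], [-1, 2, 0], [-1, 0, 2]].
All simple roots have the same length, so the diagram is simply laced. The associated Dynkin diagram is a chain of 3 nodes with single edges (A_3), so the type is A_3 (the algebra sl(4)).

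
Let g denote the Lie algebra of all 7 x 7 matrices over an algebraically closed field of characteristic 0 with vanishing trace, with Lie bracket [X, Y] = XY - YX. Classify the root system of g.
A6

This is sl(7), which has dimension 7^2 - 1 = 48 and rank 7 - 1 = 6 (a Cartan subalgebra is the diagonal traceless matrices). In the classification of classical Lie algebras, the special linear algebra sl(n+1) has type A_n; here n = 6, so the Dynkin diagram is a chain of 6 nodes with single edges (A_6). Hence the type is A_6.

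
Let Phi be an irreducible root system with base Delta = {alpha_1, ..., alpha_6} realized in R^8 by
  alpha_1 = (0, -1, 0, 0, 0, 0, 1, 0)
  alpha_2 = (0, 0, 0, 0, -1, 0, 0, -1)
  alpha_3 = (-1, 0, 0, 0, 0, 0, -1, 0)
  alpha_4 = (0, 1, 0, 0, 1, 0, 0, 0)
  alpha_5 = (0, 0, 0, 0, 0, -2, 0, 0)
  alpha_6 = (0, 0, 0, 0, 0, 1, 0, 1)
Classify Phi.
C_6 (sp(12))

Compute the Cartan integers a_ij = 2(alpha_i, alpha_j)/(alpha_j, alpha_j); the resulting 6x6 Cartan matrix is
[[2, 0, -1, -1, 0, 0], [0, 2, 0, -1, 0, -1], [-1, 0, 2, 0, 0, 0], [-1, -1, 0, 2, 0, 0], [0, 0, 0, 0, 2, -2], [0, -1, 0, 0, -1, 2]].
The roots have two lengths (squared-length ratio 2:1); the short ones are alpha_{1,2,3,4,6}. The associated Dynkin diagram is a chain of 6 nodes with a double edge at one end; the terminal node there is the unique long simple root (C_6), so the type is C_6 (the algebra sp(12)).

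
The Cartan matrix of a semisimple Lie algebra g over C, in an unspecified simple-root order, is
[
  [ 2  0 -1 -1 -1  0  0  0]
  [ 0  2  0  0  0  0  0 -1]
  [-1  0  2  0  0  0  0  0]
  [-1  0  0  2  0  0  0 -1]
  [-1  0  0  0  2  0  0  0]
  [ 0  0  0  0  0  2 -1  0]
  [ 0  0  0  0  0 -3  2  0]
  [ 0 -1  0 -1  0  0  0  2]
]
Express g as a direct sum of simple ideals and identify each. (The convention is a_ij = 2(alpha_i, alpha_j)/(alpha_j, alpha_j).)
type D_6 ⊕ type G_2

The diagram associated to this matrix has two connected components: the simple roots {alpha_1, alpha_2, alpha_3, alpha_4, alpha_5, alpha_8} form a chain of 4 nodes with a fork of two nodes at one end (D_6), and {alpha_6, alpha_7} form two nodes joined by a triple edge (G_2). A semisimple Lie algebra decomposes uniquely as the direct sum of simple ideals, one per connected component of its Dynkin diagram, so g ≅ D_6 ⊕ G_2 (dimension 66 + 14 = 80).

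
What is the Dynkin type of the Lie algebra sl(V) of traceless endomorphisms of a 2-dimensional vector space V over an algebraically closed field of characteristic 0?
This is sl(2), which has dimension 2^2 - 1 = 3 and rank 2 - 1 = 1 (a Cartan subalgebra is the diagonal traceless matrices). In the classification of classical Lie algebras, the special linear algebra sl(n+1) has type A_n; here n = 1, so the Dynkin diagram is a chain of 1 nodes with single edges (A_1). Hence the type is A_1.

A1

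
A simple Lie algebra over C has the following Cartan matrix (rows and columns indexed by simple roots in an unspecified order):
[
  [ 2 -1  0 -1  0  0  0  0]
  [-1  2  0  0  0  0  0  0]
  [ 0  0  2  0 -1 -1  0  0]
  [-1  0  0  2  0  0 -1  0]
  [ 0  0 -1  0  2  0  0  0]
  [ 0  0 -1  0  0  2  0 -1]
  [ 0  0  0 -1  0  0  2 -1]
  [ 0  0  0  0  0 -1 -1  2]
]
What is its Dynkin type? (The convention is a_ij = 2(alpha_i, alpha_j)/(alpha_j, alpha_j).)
The matrix has rank 8 with 2's on the diagonal. Reading the off-diagonal entries as Dynkin edges (a single edge where a_ij = a_ji = -1; a double or triple edge where a_ij * a_ji = 2 or 3), the diagram is a chain of 8 nodes with single edges (A_8). One simple-root ordering that puts it in standard form is (alpha_5, alpha_3, alpha_6, alpha_8, alpha_7, alpha_4, alpha_1, alpha_2). So the algebra is type A_8, i.e. sl(9).

type A_8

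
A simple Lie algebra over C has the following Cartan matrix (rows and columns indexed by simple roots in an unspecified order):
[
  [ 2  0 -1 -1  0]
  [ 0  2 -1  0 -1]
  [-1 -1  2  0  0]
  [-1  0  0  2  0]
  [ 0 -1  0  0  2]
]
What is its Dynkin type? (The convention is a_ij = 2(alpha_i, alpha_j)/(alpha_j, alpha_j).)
A5

The matrix has rank 5 with 2's on the diagonal. Reading the off-diagonal entries as Dynkin edges (a single edge where a_ij = a_ji = -1; a double or triple edge where a_ij * a_ji = 2 or 3), the diagram is a chain of 5 nodes with single edges (A_5). One simple-root ordering that puts it in standard form is (alpha_4, alpha_1, alpha_3, alpha_2, alpha_5). So the algebra is type A_5, i.e. sl(6).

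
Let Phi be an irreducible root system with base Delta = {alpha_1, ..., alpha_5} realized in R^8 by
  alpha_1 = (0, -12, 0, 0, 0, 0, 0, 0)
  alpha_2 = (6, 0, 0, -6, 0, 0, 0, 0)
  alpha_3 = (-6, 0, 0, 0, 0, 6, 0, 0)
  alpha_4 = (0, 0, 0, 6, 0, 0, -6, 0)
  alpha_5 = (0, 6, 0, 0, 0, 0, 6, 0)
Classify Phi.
Compute the Cartan integers a_ij = 2(alpha_i, alpha_j)/(alpha_j, alpha_j); the resulting 5x5 Cartan matrix is
[[2, 0, 0, 0, -2], [0, 2, -1, -1, 0], [0, -1, 2, 0, 0], [0, -1, 0, 2, -1], [-1, 0, 0, -1, 2]].
The roots have two lengths (squared-length ratio 2:1); the short ones are alpha_{2,3,4,5}. The associated Dynkin diagram is a chain of 5 nodes with a double edge at one end; the terminal node there is the unique long simple root (C_5), so the type is C_5 (the algebra sp(10)).

C5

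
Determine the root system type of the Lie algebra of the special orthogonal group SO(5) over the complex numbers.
This is so(5) with 5 odd, which has dimension 5(5-1)/2 = 10 and rank (5-1)/2 = 2. In the classification of classical Lie algebras, the orthogonal algebra so(2n+1) in an odd number of variables has type B_n; here n = 2, so the Dynkin diagram is a chain of 2 nodes with a double edge at one end; the terminal node there is the unique short simple root (B_2). Hence the type is B_2.

B_2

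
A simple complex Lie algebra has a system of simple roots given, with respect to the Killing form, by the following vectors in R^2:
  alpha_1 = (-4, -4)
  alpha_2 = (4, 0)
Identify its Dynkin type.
Compute the Cartan integers a_ij = 2(alpha_i, alpha_j)/(alpha_j, alpha_j); the resulting 2x2 Cartan matrix is
[[2, -2], [-1, 2]].
The roots have two lengths (squared-length ratio 2:1); the short ones are alpha_{2}. The associated Dynkin diagram is a chain of 2 nodes with a double edge at one end; the terminal node there is the unique short simple root (B_2), so the type is B_2 (the algebra so(5)).

B2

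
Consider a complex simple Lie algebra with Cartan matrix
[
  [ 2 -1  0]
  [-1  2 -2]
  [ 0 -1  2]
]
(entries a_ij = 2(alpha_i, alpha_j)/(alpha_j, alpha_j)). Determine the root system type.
B_3 (so(7))

The matrix has rank 3 with 2's on the diagonal. Reading the off-diagonal entries as Dynkin edges (a single edge where a_ij = a_ji = -1; a double or triple edge where a_ij * a_ji = 2 or 3), the diagram is a chain of 3 nodes with a double edge at one end; the terminal node there is the unique short simple root (B_3). One simple-root ordering that puts it in standard form is (alpha_1, alpha_2, alpha_3). So the algebra is type B_3, i.e. so(7).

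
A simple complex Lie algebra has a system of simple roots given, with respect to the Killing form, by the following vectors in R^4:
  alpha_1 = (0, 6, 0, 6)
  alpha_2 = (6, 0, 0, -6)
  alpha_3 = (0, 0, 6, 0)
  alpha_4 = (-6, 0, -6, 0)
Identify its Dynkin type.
Compute the Cartan integers a_ij = 2(alpha_i, alpha_j)/(alpha_j, alpha_j); the resulting 4x4 Cartan matrix is
[[2, -1, 0, 0], [-1, 2, 0, -1], [0, 0, 2, -1], [0, -1, -2, 2]].
The roots have two lengths (squared-length ratio 2:1); the short ones are alpha_{3}. The associated Dynkin diagram is a chain of 4 nodes with a double edge at one end; the terminal node there is the unique short simple root (B_4), so the type is B_4 (the algebra so(9)).

B_4 (so(9))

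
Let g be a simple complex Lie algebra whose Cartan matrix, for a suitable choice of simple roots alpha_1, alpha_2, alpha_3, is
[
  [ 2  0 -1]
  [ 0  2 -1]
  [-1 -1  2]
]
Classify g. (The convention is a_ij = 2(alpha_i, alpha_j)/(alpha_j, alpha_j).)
A_3 (sl(4))

The matrix has rank 3 with 2's on the diagonal. Reading the off-diagonal entries as Dynkin edges (a single edge where a_ij = a_ji = -1; a double or triple edge where a_ij * a_ji = 2 or 3), the diagram is a chain of 3 nodes with single edges (A_3). One simple-root ordering that puts it in standard form is (alpha_1, alpha_3, alpha_2). So the algebra is type A_3, i.e. sl(4).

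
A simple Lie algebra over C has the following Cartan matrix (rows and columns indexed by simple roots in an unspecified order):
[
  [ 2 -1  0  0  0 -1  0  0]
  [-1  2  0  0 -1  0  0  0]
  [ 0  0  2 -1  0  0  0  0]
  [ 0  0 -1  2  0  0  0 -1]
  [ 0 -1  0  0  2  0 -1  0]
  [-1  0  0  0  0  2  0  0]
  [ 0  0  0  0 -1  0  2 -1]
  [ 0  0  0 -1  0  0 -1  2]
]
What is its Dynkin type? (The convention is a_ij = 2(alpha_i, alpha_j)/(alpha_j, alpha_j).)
The matrix has rank 8 with 2's on the diagonal. Reading the off-diagonal entries as Dynkin edges (a single edge where a_ij = a_ji = -1; a double or triple edge where a_ij * a_ji = 2 or 3), the diagram is a chain of 8 nodes with single edges (A_8). One simple-root ordering that puts it in standard form is (alpha_6, alpha_1, alpha_2, alpha_5, alpha_7, alpha_8, alpha_4, alpha_3). So the algebra is type A_8, i.e. sl(9).

A8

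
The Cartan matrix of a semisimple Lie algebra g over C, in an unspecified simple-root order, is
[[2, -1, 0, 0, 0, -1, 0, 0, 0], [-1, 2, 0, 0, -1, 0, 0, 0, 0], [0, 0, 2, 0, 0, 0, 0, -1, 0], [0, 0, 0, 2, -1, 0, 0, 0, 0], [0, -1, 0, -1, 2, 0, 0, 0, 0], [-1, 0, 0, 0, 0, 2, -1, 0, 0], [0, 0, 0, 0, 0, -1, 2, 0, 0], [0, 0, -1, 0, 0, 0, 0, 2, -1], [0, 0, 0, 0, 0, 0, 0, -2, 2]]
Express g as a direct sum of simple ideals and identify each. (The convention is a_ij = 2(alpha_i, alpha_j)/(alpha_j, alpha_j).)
The diagram associated to this matrix has two connected components: the simple roots {alpha_1, alpha_2, alpha_4, alpha_5, alpha_6, alpha_7} form a chain of 6 nodes with single edges (A_6), and {alpha_3, alpha_8, alpha_9} form a chain of 3 nodes with a double edge at one end; the terminal node there is the unique long simple root (C_3). A semisimple Lie algebra decomposes uniquely as the direct sum of simple ideals, one per connected component of its Dynkin diagram, so g ≅ A_6 ⊕ C_3 (dimension 48 + 21 = 69).

A_6 ⊕ C_3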